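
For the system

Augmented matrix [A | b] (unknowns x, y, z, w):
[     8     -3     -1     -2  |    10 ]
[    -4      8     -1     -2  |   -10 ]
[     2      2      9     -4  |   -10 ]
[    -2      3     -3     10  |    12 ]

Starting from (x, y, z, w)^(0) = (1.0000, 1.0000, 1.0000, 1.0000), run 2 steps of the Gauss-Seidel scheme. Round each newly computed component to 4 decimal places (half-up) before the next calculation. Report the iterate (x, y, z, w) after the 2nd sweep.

(1.4597, -0.3573, -0.8135, 1.3551)

Iteration 1:
  x = (10 - (-3)·1.0000 - (-1)·1.0000 - (-2)·1.0000) / (8) = 2.0000
  y = (-10 - (-4)·2.0000 - (-1)·1.0000 - (-2)·1.0000) / (8) = 0.1250
  z = (-10 - (2)·2.0000 - (2)·0.1250 - (-4)·1.0000) / (9) = -1.1389
  w = (12 - (-2)·2.0000 - (3)·0.1250 - (-3)·-1.1389) / (10) = 1.2208
Iteration 2:
  x = (10 - (-3)·0.1250 - (-1)·-1.1389 - (-2)·1.2208) / (8) = 1.4597
  y = (-10 - (-4)·1.4597 - (-1)·-1.1389 - (-2)·1.2208) / (8) = -0.3573
  z = (-10 - (2)·1.4597 - (2)·-0.3573 - (-4)·1.2208) / (9) = -0.8135
  w = (12 - (-2)·1.4597 - (3)·-0.3573 - (-3)·-0.8135) / (10) = 1.3551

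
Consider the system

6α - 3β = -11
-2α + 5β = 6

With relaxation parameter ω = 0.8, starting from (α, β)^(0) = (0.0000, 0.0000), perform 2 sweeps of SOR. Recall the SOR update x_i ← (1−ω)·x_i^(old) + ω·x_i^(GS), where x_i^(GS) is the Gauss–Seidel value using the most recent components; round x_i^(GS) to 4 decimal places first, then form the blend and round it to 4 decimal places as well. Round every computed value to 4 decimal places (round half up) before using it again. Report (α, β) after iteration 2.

Iteration 1:
  α: GS value = (-11 - (-3)·0.0000) / (6) = -1.8333;  α ← (1−ω)·0.0000 + ω·-1.8333 = -1.4666
  β: GS value = (6 - (-2)·-1.4666) / (5) = 0.6134;  β ← (1−ω)·0.0000 + ω·0.6134 = 0.4907
Iteration 2:
  α: GS value = (-11 - (-3)·0.4907) / (6) = -1.5880;  α ← (1−ω)·-1.4666 + ω·-1.5880 = -1.5637
  β: GS value = (6 - (-2)·-1.5637) / (5) = 0.5745;  β ← (1−ω)·0.4907 + ω·0.5745 = 0.5577

(-1.5637, 0.5577)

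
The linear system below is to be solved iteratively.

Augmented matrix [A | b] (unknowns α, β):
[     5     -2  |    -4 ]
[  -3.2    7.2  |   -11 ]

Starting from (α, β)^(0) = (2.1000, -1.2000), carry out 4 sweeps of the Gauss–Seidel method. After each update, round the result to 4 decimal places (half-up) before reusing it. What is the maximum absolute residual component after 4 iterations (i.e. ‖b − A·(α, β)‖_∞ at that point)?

Iteration 1:
  α = (-4 - (-2)·-1.2000) / (5) = -1.2800
  β = (-11 - (-3.2)·-1.2800) / (7.2) = -2.0967
Iteration 2:
  α = (-4 - (-2)·-2.0967) / (5) = -1.6387
  β = (-11 - (-3.2)·-1.6387) / (7.2) = -2.2561
Iteration 3:
  α = (-4 - (-2)·-2.2561) / (5) = -1.7024
  β = (-11 - (-3.2)·-1.7024) / (7.2) = -2.2844
Iteration 4:
  α = (-4 - (-2)·-2.2844) / (5) = -1.7138
  β = (-11 - (-3.2)·-1.7138) / (7.2) = -2.2895
Residual b − A·x = (-0.0100, 0.0002); ∞-norm = 0.0100

0.0100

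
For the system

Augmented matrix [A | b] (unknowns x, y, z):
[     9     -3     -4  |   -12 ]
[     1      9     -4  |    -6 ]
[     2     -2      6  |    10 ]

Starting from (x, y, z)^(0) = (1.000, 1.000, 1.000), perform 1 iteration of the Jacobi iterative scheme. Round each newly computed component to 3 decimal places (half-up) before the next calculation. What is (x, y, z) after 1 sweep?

(-0.556, -0.333, 1.667)

Iteration 1:
  x = (-12 - (-3)·1.000 - (-4)·1.000) / (9) = -0.556
  y = (-6 - (1)·1.000 - (-4)·1.000) / (9) = -0.333
  z = (10 - (2)·1.000 - (-2)·1.000) / (6) = 1.667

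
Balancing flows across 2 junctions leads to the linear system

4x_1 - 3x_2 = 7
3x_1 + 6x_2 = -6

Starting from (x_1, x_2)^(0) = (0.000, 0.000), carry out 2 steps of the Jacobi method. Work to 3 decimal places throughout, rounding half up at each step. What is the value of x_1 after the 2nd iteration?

Iteration 1:
  x_1 = (7 - (-3)·0.000) / (4) = 1.750
  x_2 = (-6 - (3)·0.000) / (6) = -1.000
Iteration 2:
  x_1 = (7 - (-3)·-1.000) / (4) = 1.000
  x_2 = (-6 - (3)·1.750) / (6) = -1.875

1.000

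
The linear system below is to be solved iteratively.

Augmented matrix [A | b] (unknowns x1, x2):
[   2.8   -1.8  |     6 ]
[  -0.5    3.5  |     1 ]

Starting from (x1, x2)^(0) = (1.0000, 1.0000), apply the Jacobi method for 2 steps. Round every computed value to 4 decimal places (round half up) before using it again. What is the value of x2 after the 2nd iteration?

0.6837

Iteration 1:
  x1 = (6 - (-1.8)·1.0000) / (2.8) = 2.7857
  x2 = (1 - (-0.5)·1.0000) / (3.5) = 0.4286
Iteration 2:
  x1 = (6 - (-1.8)·0.4286) / (2.8) = 2.4184
  x2 = (1 - (-0.5)·2.7857) / (3.5) = 0.6837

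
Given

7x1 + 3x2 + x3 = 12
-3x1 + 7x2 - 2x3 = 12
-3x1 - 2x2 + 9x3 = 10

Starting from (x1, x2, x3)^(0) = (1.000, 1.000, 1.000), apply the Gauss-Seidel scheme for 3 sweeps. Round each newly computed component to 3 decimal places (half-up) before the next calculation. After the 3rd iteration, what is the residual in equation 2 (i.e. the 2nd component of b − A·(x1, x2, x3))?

Iteration 1:
  x1 = (12 - (3)·1.000 - (1)·1.000) / (7) = 1.143
  x2 = (12 - (-3)·1.143 - (-2)·1.000) / (7) = 2.490
  x3 = (10 - (-3)·1.143 - (-2)·2.490) / (9) = 2.045
Iteration 2:
  x1 = (12 - (3)·2.490 - (1)·2.045) / (7) = 0.355
  x2 = (12 - (-3)·0.355 - (-2)·2.045) / (7) = 2.451
  x3 = (10 - (-3)·0.355 - (-2)·2.451) / (9) = 1.774
Iteration 3:
  x1 = (12 - (3)·2.451 - (1)·1.774) / (7) = 0.410
  x2 = (12 - (-3)·0.410 - (-2)·1.774) / (7) = 2.397
  x3 = (10 - (-3)·0.410 - (-2)·2.397) / (9) = 1.780
Residual b − A·x = (0.159, 0.011, 0.004)

0.011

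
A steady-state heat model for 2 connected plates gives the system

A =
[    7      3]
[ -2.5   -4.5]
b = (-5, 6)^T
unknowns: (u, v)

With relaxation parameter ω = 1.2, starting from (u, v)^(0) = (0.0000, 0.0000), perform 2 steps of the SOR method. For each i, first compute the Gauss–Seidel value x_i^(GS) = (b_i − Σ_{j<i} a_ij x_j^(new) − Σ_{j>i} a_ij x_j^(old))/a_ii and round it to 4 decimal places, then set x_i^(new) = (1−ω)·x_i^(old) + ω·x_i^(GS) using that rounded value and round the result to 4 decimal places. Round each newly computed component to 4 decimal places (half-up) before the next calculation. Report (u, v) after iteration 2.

Iteration 1:
  u: GS value = (-5 - (3)·0.0000) / (7) = -0.7143;  u ← (1−ω)·0.0000 + ω·-0.7143 = -0.8572
  v: GS value = (6 - (-2.5)·-0.8572) / (-4.5) = -0.8571;  v ← (1−ω)·0.0000 + ω·-0.8571 = -1.0285
Iteration 2:
  u: GS value = (-5 - (3)·-1.0285) / (7) = -0.2735;  u ← (1−ω)·-0.8572 + ω·-0.2735 = -0.1568
  v: GS value = (6 - (-2.5)·-0.1568) / (-4.5) = -1.2462;  v ← (1−ω)·-1.0285 + ω·-1.2462 = -1.2897

(-0.1568, -1.2897)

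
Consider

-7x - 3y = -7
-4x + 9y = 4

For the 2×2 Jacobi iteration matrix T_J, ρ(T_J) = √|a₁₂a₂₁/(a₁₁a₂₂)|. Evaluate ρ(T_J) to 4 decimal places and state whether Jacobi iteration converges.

a₁₂a₂₁/(a₁₁a₂₂) = (-3)·(-4) / ((-7)·(9)) = -0.190476
ρ = √|-0.190476| = √0.190476 = 0.4364
ρ < 1, so Jacobi converges

0.4364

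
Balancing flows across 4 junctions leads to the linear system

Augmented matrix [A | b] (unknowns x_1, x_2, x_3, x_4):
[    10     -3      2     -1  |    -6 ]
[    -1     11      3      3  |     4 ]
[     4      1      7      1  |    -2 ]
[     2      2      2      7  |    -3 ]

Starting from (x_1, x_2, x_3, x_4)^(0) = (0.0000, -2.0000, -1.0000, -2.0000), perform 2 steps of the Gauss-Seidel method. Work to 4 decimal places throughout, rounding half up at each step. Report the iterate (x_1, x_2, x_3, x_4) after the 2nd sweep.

Iteration 1:
  x_1 = (-6 - (-3)·-2.0000 - (2)·-1.0000 - (-1)·-2.0000) / (10) = -1.2000
  x_2 = (4 - (-1)·-1.2000 - (3)·-1.0000 - (3)·-2.0000) / (11) = 1.0727
  x_3 = (-2 - (4)·-1.2000 - (1)·1.0727 - (1)·-2.0000) / (7) = 0.5325
  x_4 = (-3 - (2)·-1.2000 - (2)·1.0727 - (2)·0.5325) / (7) = -0.5443
Iteration 2:
  x_1 = (-6 - (-3)·1.0727 - (2)·0.5325 - (-1)·-0.5443) / (10) = -0.4391
  x_2 = (4 - (-1)·-0.4391 - (3)·0.5325 - (3)·-0.5443) / (11) = 0.3269
  x_3 = (-2 - (4)·-0.4391 - (1)·0.3269 - (1)·-0.5443) / (7) = -0.0037
  x_4 = (-3 - (2)·-0.4391 - (2)·0.3269 - (2)·-0.0037) / (7) = -0.3955

(-0.4391, 0.3269, -0.0037, -0.3955)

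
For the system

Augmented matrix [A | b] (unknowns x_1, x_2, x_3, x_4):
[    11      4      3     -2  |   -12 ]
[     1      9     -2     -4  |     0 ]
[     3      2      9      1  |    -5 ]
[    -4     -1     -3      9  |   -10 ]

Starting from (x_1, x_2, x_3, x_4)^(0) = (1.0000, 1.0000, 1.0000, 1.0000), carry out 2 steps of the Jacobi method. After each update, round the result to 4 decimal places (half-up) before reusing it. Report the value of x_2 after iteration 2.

Iteration 1:
  x_1 = (-12 - (4)·1.0000 - (3)·1.0000 - (-2)·1.0000) / (11) = -1.5455
  x_2 = (0 - (1)·1.0000 - (-2)·1.0000 - (-4)·1.0000) / (9) = 0.5556
  x_3 = (-5 - (3)·1.0000 - (2)·1.0000 - (1)·1.0000) / (9) = -1.2222
  x_4 = (-10 - (-4)·1.0000 - (-1)·1.0000 - (-3)·1.0000) / (9) = -0.2222
Iteration 2:
  x_1 = (-12 - (4)·0.5556 - (3)·-1.2222 - (-2)·-0.2222) / (11) = -1.0000
  x_2 = (0 - (1)·-1.5455 - (-2)·-1.2222 - (-4)·-0.2222) / (9) = -0.1986
  x_3 = (-5 - (3)·-1.5455 - (2)·0.5556 - (1)·-0.2222) / (9) = -0.1392
  x_4 = (-10 - (-4)·-1.5455 - (-1)·0.5556 - (-3)·-1.2222) / (9) = -2.1437

-0.1986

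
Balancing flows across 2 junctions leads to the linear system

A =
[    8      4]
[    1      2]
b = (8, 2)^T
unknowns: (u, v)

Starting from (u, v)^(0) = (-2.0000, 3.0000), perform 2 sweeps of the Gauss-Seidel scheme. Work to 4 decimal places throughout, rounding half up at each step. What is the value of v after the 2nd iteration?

0.8125

Iteration 1:
  u = (8 - (4)·3.0000) / (8) = -0.5000
  v = (2 - (1)·-0.5000) / (2) = 1.2500
Iteration 2:
  u = (8 - (4)·1.2500) / (8) = 0.3750
  v = (2 - (1)·0.3750) / (2) = 0.8125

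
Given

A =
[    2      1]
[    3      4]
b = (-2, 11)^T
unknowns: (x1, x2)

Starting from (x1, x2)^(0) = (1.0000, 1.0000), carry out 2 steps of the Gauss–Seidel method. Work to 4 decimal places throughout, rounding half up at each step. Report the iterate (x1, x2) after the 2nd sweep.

Iteration 1:
  x1 = (-2 - (1)·1.0000) / (2) = -1.5000
  x2 = (11 - (3)·-1.5000) / (4) = 3.8750
Iteration 2:
  x1 = (-2 - (1)·3.8750) / (2) = -2.9375
  x2 = (11 - (3)·-2.9375) / (4) = 4.9531

(-2.9375, 4.9531)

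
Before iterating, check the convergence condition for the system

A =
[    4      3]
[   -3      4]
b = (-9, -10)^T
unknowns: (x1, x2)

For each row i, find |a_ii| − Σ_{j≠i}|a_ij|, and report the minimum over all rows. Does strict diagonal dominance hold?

1

row 1: |4| − (3) = 1
row 2: |4| − (3) = 1
minimum over rows = 1 → strictly diagonally dominant (convergence guaranteed)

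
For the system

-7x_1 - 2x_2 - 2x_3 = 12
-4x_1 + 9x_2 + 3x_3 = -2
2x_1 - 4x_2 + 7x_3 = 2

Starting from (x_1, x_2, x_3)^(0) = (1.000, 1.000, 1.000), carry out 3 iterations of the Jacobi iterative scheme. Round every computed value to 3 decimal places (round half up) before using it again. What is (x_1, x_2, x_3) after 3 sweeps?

Iteration 1:
  x_1 = (12 - (-2)·1.000 - (-2)·1.000) / (-7) = -2.286
  x_2 = (-2 - (-4)·1.000 - (3)·1.000) / (9) = -0.111
  x_3 = (2 - (2)·1.000 - (-4)·1.000) / (7) = 0.571
Iteration 2:
  x_1 = (12 - (-2)·-0.111 - (-2)·0.571) / (-7) = -1.846
  x_2 = (-2 - (-4)·-2.286 - (3)·0.571) / (9) = -1.429
  x_3 = (2 - (2)·-2.286 - (-4)·-0.111) / (7) = 0.875
Iteration 3:
  x_1 = (12 - (-2)·-1.429 - (-2)·0.875) / (-7) = -1.556
  x_2 = (-2 - (-4)·-1.846 - (3)·0.875) / (9) = -1.334
  x_3 = (2 - (2)·-1.846 - (-4)·-1.429) / (7) = -0.003

(-1.556, -1.334, -0.003)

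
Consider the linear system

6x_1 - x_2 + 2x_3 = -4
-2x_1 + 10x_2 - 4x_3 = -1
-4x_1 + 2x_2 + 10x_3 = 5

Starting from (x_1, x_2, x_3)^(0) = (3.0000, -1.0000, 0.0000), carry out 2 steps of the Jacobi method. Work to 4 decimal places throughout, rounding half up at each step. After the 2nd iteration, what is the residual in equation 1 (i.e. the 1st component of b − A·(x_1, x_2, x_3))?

3.6601

Iteration 1:
  x_1 = (-4 - (-1)·-1.0000 - (2)·0.0000) / (6) = -0.8333
  x_2 = (-1 - (-2)·3.0000 - (-4)·0.0000) / (10) = 0.5000
  x_3 = (5 - (-4)·3.0000 - (2)·-1.0000) / (10) = 1.9000
Iteration 2:
  x_1 = (-4 - (-1)·0.5000 - (2)·1.9000) / (6) = -1.2167
  x_2 = (-1 - (-2)·-0.8333 - (-4)·1.9000) / (10) = 0.4933
  x_3 = (5 - (-4)·-0.8333 - (2)·0.5000) / (10) = 0.0667
Residual b − A·x = (3.6601, -8.0996, -1.5204)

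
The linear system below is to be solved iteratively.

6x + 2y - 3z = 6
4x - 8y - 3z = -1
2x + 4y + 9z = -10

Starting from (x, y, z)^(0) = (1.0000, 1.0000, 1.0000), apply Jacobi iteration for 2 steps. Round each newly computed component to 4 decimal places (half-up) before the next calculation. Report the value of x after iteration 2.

0.0278

Iteration 1:
  x = (6 - (2)·1.0000 - (-3)·1.0000) / (6) = 1.1667
  y = (-1 - (4)·1.0000 - (-3)·1.0000) / (-8) = 0.2500
  z = (-10 - (2)·1.0000 - (4)·1.0000) / (9) = -1.7778
Iteration 2:
  x = (6 - (2)·0.2500 - (-3)·-1.7778) / (6) = 0.0278
  y = (-1 - (4)·1.1667 - (-3)·-1.7778) / (-8) = 1.3750
  z = (-10 - (2)·1.1667 - (4)·0.2500) / (9) = -1.4815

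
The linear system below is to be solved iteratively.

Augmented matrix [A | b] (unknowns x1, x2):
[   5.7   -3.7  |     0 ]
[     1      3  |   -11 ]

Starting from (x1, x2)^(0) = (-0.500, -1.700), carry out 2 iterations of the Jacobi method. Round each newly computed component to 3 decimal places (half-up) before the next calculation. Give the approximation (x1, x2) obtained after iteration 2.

Iteration 1:
  x1 = (0 - (-3.7)·-1.700) / (5.7) = -1.104
  x2 = (-11 - (1)·-0.500) / (3) = -3.500
Iteration 2:
  x1 = (0 - (-3.7)·-3.500) / (5.7) = -2.272
  x2 = (-11 - (1)·-1.104) / (3) = -3.299

(-2.272, -3.299)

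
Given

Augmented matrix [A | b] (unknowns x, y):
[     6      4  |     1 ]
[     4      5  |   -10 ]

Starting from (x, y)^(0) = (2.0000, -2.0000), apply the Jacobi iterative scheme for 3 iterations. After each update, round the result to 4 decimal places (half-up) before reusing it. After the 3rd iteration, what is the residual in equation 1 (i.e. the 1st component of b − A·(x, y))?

3.4136

Iteration 1:
  x = (1 - (4)·-2.0000) / (6) = 1.5000
  y = (-10 - (4)·2.0000) / (5) = -3.6000
Iteration 2:
  x = (1 - (4)·-3.6000) / (6) = 2.5667
  y = (-10 - (4)·1.5000) / (5) = -3.2000
Iteration 3:
  x = (1 - (4)·-3.2000) / (6) = 2.3000
  y = (-10 - (4)·2.5667) / (5) = -4.0534
Residual b − A·x = (3.4136, 1.0670)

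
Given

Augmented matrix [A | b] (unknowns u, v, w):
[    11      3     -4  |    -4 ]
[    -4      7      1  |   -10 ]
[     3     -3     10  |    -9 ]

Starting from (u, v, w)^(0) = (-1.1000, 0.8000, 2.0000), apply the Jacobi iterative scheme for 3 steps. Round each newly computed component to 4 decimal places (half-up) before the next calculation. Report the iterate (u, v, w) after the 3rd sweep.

Iteration 1:
  u = (-4 - (3)·0.8000 - (-4)·2.0000) / (11) = 0.1455
  v = (-10 - (-4)·-1.1000 - (1)·2.0000) / (7) = -2.3429
  w = (-9 - (3)·-1.1000 - (-3)·0.8000) / (10) = -0.3300
Iteration 2:
  u = (-4 - (3)·-2.3429 - (-4)·-0.3300) / (11) = 0.1553
  v = (-10 - (-4)·0.1455 - (1)·-0.3300) / (7) = -1.2983
  w = (-9 - (3)·0.1455 - (-3)·-2.3429) / (10) = -1.6465
Iteration 3:
  u = (-4 - (3)·-1.2983 - (-4)·-1.6465) / (11) = -0.6083
  v = (-10 - (-4)·0.1553 - (1)·-1.6465) / (7) = -1.1046
  w = (-9 - (3)·0.1553 - (-3)·-1.2983) / (10) = -1.3361

(-0.6083, -1.1046, -1.3361)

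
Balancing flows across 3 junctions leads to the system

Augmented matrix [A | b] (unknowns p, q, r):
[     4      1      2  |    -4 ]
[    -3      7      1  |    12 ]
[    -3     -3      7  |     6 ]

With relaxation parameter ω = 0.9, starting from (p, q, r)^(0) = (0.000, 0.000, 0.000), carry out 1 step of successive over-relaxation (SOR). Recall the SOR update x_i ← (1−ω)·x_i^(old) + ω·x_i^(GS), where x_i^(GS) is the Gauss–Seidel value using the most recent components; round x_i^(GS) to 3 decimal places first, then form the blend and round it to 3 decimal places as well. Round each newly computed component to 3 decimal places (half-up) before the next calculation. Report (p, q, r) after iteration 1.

Iteration 1:
  p: GS value = (-4 - (1)·0.000 - (2)·0.000) / (4) = -1.000;  p ← (1−ω)·0.000 + ω·-1.000 = -0.900
  q: GS value = (12 - (-3)·-0.900 - (1)·0.000) / (7) = 1.329;  q ← (1−ω)·0.000 + ω·1.329 = 1.196
  r: GS value = (6 - (-3)·-0.900 - (-3)·1.196) / (7) = 0.984;  r ← (1−ω)·0.000 + ω·0.984 = 0.886

(-0.900, 1.196, 0.886)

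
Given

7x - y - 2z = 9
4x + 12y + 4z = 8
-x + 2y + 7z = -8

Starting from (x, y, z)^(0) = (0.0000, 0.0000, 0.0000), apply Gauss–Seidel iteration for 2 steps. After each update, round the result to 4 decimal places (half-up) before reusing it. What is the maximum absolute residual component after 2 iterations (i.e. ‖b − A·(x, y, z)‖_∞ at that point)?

0.6384

Iteration 1:
  x = (9 - (-1)·0.0000 - (-2)·0.0000) / (7) = 1.2857
  y = (8 - (4)·1.2857 - (4)·0.0000) / (12) = 0.2381
  z = (-8 - (-1)·1.2857 - (2)·0.2381) / (7) = -1.0272
Iteration 2:
  x = (9 - (-1)·0.2381 - (-2)·-1.0272) / (7) = 1.0262
  y = (8 - (4)·1.0262 - (4)·-1.0272) / (12) = 0.6670
  z = (-8 - (-1)·1.0262 - (2)·0.6670) / (7) = -1.1868
Residual b − A·x = (0.1100, 0.6384, -0.0002); ∞-norm = 0.6384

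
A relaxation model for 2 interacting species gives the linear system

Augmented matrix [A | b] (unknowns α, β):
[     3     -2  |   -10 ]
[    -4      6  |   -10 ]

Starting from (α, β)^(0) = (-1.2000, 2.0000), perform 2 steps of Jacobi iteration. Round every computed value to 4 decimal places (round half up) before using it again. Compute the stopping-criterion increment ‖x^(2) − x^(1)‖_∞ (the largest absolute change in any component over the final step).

2.9778

Iteration 1:
  α = (-10 - (-2)·2.0000) / (3) = -2.0000
  β = (-10 - (-4)·-1.2000) / (6) = -2.4667
Iteration 2:
  α = (-10 - (-2)·-2.4667) / (3) = -4.9778
  β = (-10 - (-4)·-2.0000) / (6) = -3.0000
Change: (-2.9778, -0.5333) → max |·| = 2.9778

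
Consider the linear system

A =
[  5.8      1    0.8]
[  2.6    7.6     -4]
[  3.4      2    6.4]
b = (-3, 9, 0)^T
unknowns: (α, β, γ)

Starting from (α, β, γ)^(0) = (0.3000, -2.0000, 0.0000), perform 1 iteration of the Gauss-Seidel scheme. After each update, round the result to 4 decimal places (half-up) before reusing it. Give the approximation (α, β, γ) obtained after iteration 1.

Iteration 1:
  α = (-3 - (1)·-2.0000 - (0.8)·0.0000) / (5.8) = -0.1724
  β = (9 - (2.6)·-0.1724 - (-4)·0.0000) / (7.6) = 1.2432
  γ = (0 - (3.4)·-0.1724 - (2)·1.2432) / (6.4) = -0.2969

(-0.1724, 1.2432, -0.2969)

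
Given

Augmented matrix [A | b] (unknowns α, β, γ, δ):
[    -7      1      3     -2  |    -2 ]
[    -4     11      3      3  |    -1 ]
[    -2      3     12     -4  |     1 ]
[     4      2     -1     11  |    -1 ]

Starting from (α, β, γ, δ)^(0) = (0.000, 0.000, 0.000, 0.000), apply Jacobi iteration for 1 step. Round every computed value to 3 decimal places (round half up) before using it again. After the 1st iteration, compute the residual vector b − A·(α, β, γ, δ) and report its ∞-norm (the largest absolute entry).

1.169

Iteration 1:
  α = (-2 - (1)·0.000 - (3)·0.000 - (-2)·0.000) / (-7) = 0.286
  β = (-1 - (-4)·0.000 - (3)·0.000 - (3)·0.000) / (11) = -0.091
  γ = (1 - (-2)·0.000 - (3)·0.000 - (-4)·0.000) / (12) = 0.083
  δ = (-1 - (4)·0.000 - (2)·0.000 - (-1)·0.000) / (11) = -0.091
Residual b − A·x = (-0.338, 1.169, 0.485, -0.878); ∞-norm = 1.169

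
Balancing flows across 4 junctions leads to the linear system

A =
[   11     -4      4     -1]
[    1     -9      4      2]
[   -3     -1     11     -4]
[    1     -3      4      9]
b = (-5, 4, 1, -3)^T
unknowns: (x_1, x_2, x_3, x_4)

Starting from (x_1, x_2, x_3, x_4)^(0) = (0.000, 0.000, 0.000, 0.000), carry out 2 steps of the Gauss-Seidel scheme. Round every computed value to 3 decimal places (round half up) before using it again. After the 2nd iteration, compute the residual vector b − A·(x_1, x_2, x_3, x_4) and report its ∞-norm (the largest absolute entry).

0.730

Iteration 1:
  x_1 = (-5 - (-4)·0.000 - (4)·0.000 - (-1)·0.000) / (11) = -0.455
  x_2 = (4 - (1)·-0.455 - (4)·0.000 - (2)·0.000) / (-9) = -0.495
  x_3 = (1 - (-3)·-0.455 - (-1)·-0.495 - (-4)·0.000) / (11) = -0.078
  x_4 = (-3 - (1)·-0.455 - (-3)·-0.495 - (4)·-0.078) / (9) = -0.413
Iteration 2:
  x_1 = (-5 - (-4)·-0.495 - (4)·-0.078 - (-1)·-0.413) / (11) = -0.644
  x_2 = (4 - (1)·-0.644 - (4)·-0.078 - (2)·-0.413) / (-9) = -0.642
  x_3 = (1 - (-3)·-0.644 - (-1)·-0.642 - (-4)·-0.413) / (11) = -0.293
  x_4 = (-3 - (1)·-0.644 - (-3)·-0.642 - (4)·-0.293) / (9) = -0.346
Residual b − A·x = (0.342, 0.730, 0.265, 0.004); ∞-norm = 0.730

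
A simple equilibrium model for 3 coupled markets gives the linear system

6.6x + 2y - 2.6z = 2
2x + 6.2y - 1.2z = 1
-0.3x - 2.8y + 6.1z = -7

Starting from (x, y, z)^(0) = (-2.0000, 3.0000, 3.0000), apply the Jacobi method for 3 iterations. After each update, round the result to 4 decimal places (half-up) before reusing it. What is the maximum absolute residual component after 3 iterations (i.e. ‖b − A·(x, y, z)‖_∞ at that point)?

Iteration 1:
  x = (2 - (2)·3.0000 - (-2.6)·3.0000) / (6.6) = 0.5758
  y = (1 - (2)·-2.0000 - (-1.2)·3.0000) / (6.2) = 1.3871
  z = (-7 - (-0.3)·-2.0000 - (-2.8)·3.0000) / (6.1) = 0.1311
Iteration 2:
  x = (2 - (2)·1.3871 - (-2.6)·0.1311) / (6.6) = -0.0657
  y = (1 - (2)·0.5758 - (-1.2)·0.1311) / (6.2) = 0.0009
  z = (-7 - (-0.3)·0.5758 - (-2.8)·1.3871) / (6.1) = -0.4825
Iteration 3:
  x = (2 - (2)·0.0009 - (-2.6)·-0.4825) / (6.6) = 0.1127
  y = (1 - (2)·-0.0657 - (-1.2)·-0.4825) / (6.2) = 0.0891
  z = (-7 - (-0.3)·-0.0657 - (-2.8)·0.0009) / (6.1) = -1.1504
Residual b − A·x = (-1.9131, -1.1583, 0.3007); ∞-norm = 1.9131

1.9131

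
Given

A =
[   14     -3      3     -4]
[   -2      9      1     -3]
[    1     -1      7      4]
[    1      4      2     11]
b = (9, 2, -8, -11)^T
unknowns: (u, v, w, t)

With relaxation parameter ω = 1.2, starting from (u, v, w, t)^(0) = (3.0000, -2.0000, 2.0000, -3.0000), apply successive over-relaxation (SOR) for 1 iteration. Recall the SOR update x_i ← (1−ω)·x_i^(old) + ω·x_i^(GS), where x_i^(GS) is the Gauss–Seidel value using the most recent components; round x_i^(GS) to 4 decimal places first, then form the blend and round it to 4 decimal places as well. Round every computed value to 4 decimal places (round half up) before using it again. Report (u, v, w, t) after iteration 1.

Iteration 1:
  u: GS value = (9 - (-3)·-2.0000 - (3)·2.0000 - (-4)·-3.0000) / (14) = -1.0714;  u ← (1−ω)·3.0000 + ω·-1.0714 = -1.8857
  v: GS value = (2 - (-2)·-1.8857 - (1)·2.0000 - (-3)·-3.0000) / (9) = -1.4190;  v ← (1−ω)·-2.0000 + ω·-1.4190 = -1.3028
  w: GS value = (-8 - (1)·-1.8857 - (-1)·-1.3028 - (4)·-3.0000) / (7) = 0.6547;  w ← (1−ω)·2.0000 + ω·0.6547 = 0.3856
  t: GS value = (-11 - (1)·-1.8857 - (4)·-1.3028 - (2)·0.3856) / (11) = -0.4249;  t ← (1−ω)·-3.0000 + ω·-0.4249 = 0.0901

(-1.8857, -1.3028, 0.3856, 0.0901)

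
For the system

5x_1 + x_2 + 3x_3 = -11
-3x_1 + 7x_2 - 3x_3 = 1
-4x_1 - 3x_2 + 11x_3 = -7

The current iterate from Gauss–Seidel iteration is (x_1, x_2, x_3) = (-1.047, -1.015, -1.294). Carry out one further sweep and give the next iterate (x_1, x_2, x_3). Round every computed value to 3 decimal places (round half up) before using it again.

(-1.221, -0.935, -1.335)

One sweep:
  x_1 = (-11 - (1)·-1.015 - (3)·-1.294) / (5) = -1.221
  x_2 = (1 - (-3)·-1.221 - (-3)·-1.294) / (7) = -0.935
  x_3 = (-7 - (-4)·-1.221 - (-3)·-0.935) / (11) = -1.335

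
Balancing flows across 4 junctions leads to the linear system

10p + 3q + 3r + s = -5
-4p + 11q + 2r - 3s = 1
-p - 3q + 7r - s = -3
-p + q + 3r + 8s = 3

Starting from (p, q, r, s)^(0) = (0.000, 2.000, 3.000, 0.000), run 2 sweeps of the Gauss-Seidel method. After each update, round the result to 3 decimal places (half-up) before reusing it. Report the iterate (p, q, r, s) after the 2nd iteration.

(0.148, 0.566, -0.060, 0.345)

Iteration 1:
  p = (-5 - (3)·2.000 - (3)·3.000 - (1)·0.000) / (10) = -2.000
  q = (1 - (-4)·-2.000 - (2)·3.000 - (-3)·0.000) / (11) = -1.182
  r = (-3 - (-1)·-2.000 - (-3)·-1.182 - (-1)·0.000) / (7) = -1.221
  s = (3 - (-1)·-2.000 - (1)·-1.182 - (3)·-1.221) / (8) = 0.731
Iteration 2:
  p = (-5 - (3)·-1.182 - (3)·-1.221 - (1)·0.731) / (10) = 0.148
  q = (1 - (-4)·0.148 - (2)·-1.221 - (-3)·0.731) / (11) = 0.566
  r = (-3 - (-1)·0.148 - (-3)·0.566 - (-1)·0.731) / (7) = -0.060
  s = (3 - (-1)·0.148 - (1)·0.566 - (3)·-0.060) / (8) = 0.345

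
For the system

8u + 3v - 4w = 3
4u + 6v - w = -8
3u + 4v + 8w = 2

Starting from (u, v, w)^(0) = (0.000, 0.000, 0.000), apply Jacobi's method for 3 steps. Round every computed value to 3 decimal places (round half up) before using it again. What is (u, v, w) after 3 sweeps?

Iteration 1:
  u = (3 - (3)·0.000 - (-4)·0.000) / (8) = 0.375
  v = (-8 - (4)·0.000 - (-1)·0.000) / (6) = -1.333
  w = (2 - (3)·0.000 - (4)·0.000) / (8) = 0.250
Iteration 2:
  u = (3 - (3)·-1.333 - (-4)·0.250) / (8) = 1.000
  v = (-8 - (4)·0.375 - (-1)·0.250) / (6) = -1.542
  w = (2 - (3)·0.375 - (4)·-1.333) / (8) = 0.776
Iteration 3:
  u = (3 - (3)·-1.542 - (-4)·0.776) / (8) = 1.341
  v = (-8 - (4)·1.000 - (-1)·0.776) / (6) = -1.871
  w = (2 - (3)·1.000 - (4)·-1.542) / (8) = 0.646

(1.341, -1.871, 0.646)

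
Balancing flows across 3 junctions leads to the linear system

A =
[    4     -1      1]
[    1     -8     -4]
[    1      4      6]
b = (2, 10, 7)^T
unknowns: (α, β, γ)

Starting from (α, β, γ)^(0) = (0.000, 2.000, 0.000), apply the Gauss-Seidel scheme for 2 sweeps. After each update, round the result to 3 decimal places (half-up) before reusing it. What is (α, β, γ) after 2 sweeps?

Iteration 1:
  α = (2 - (-1)·2.000 - (1)·0.000) / (4) = 1.000
  β = (10 - (1)·1.000 - (-4)·0.000) / (-8) = -1.125
  γ = (7 - (1)·1.000 - (4)·-1.125) / (6) = 1.750
Iteration 2:
  α = (2 - (-1)·-1.125 - (1)·1.750) / (4) = -0.219
  β = (10 - (1)·-0.219 - (-4)·1.750) / (-8) = -2.152
  γ = (7 - (1)·-0.219 - (4)·-2.152) / (6) = 2.638

(-0.219, -2.152, 2.638)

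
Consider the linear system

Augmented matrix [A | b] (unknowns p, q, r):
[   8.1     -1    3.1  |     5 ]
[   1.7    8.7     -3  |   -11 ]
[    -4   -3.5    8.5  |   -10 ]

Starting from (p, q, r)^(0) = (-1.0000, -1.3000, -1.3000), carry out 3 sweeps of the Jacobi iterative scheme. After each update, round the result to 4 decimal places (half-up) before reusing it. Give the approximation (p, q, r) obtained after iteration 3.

Iteration 1:
  p = (5 - (-1)·-1.3000 - (3.1)·-1.3000) / (8.1) = 0.9543
  q = (-11 - (1.7)·-1.0000 - (-3)·-1.3000) / (8.7) = -1.5172
  r = (-10 - (-4)·-1.0000 - (-3.5)·-1.3000) / (8.5) = -2.1824
Iteration 2:
  p = (5 - (-1)·-1.5172 - (3.1)·-2.1824) / (8.1) = 1.2652
  q = (-11 - (1.7)·0.9543 - (-3)·-2.1824) / (8.7) = -2.2034
  r = (-10 - (-4)·0.9543 - (-3.5)·-1.5172) / (8.5) = -1.3521
Iteration 3:
  p = (5 - (-1)·-2.2034 - (3.1)·-1.3521) / (8.1) = 0.8627
  q = (-11 - (1.7)·1.2652 - (-3)·-1.3521) / (8.7) = -1.9778
  r = (-10 - (-4)·1.2652 - (-3.5)·-2.2034) / (8.5) = -1.4884

(0.8627, -1.9778, -1.4884)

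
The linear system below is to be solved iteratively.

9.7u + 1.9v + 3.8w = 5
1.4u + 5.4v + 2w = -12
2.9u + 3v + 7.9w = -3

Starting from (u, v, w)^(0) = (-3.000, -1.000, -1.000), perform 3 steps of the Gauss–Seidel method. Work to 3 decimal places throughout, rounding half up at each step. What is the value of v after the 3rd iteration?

-2.540

Iteration 1:
  u = (5 - (1.9)·-1.000 - (3.8)·-1.000) / (9.7) = 1.103
  v = (-12 - (1.4)·1.103 - (2)·-1.000) / (5.4) = -2.138
  w = (-3 - (2.9)·1.103 - (3)·-2.138) / (7.9) = 0.027
Iteration 2:
  u = (5 - (1.9)·-2.138 - (3.8)·0.027) / (9.7) = 0.924
  v = (-12 - (1.4)·0.924 - (2)·0.027) / (5.4) = -2.472
  w = (-3 - (2.9)·0.924 - (3)·-2.472) / (7.9) = 0.220
Iteration 3:
  u = (5 - (1.9)·-2.472 - (3.8)·0.220) / (9.7) = 0.913
  v = (-12 - (1.4)·0.913 - (2)·0.220) / (5.4) = -2.540
  w = (-3 - (2.9)·0.913 - (3)·-2.540) / (7.9) = 0.250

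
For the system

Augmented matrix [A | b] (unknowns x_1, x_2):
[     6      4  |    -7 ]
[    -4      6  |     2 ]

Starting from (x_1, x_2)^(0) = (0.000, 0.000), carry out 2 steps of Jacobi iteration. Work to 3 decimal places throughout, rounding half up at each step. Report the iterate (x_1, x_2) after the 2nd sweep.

(-1.389, -0.445)

Iteration 1:
  x_1 = (-7 - (4)·0.000) / (6) = -1.167
  x_2 = (2 - (-4)·0.000) / (6) = 0.333
Iteration 2:
  x_1 = (-7 - (4)·0.333) / (6) = -1.389
  x_2 = (2 - (-4)·-1.167) / (6) = -0.445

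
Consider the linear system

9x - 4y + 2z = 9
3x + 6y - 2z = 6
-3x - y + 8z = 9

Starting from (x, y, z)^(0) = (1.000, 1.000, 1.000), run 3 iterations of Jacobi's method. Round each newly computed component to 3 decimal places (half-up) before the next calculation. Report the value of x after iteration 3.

1.039

Iteration 1:
  x = (9 - (-4)·1.000 - (2)·1.000) / (9) = 1.222
  y = (6 - (3)·1.000 - (-2)·1.000) / (6) = 0.833
  z = (9 - (-3)·1.000 - (-1)·1.000) / (8) = 1.625
Iteration 2:
  x = (9 - (-4)·0.833 - (2)·1.625) / (9) = 1.009
  y = (6 - (3)·1.222 - (-2)·1.625) / (6) = 0.931
  z = (9 - (-3)·1.222 - (-1)·0.833) / (8) = 1.687
Iteration 3:
  x = (9 - (-4)·0.931 - (2)·1.687) / (9) = 1.039
  y = (6 - (3)·1.009 - (-2)·1.687) / (6) = 1.058
  z = (9 - (-3)·1.009 - (-1)·0.931) / (8) = 1.620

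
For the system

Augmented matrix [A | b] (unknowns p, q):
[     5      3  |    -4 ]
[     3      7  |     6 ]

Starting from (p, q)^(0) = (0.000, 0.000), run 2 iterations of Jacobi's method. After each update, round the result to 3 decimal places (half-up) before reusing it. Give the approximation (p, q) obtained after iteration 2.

Iteration 1:
  p = (-4 - (3)·0.000) / (5) = -0.800
  q = (6 - (3)·0.000) / (7) = 0.857
Iteration 2:
  p = (-4 - (3)·0.857) / (5) = -1.314
  q = (6 - (3)·-0.800) / (7) = 1.200

(-1.314, 1.200)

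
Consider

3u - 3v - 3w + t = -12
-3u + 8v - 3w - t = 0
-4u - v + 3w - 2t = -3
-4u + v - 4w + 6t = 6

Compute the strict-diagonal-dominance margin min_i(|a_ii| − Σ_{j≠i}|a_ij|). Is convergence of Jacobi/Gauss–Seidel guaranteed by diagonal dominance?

row 1: |3| − (3+3+1) = -4
row 2: |8| − (3+3+1) = 1
row 3: |3| − (4+1+2) = -4
row 4: |6| − (4+1+4) = -3
minimum over rows = -4 → not strictly diagonally dominant

-4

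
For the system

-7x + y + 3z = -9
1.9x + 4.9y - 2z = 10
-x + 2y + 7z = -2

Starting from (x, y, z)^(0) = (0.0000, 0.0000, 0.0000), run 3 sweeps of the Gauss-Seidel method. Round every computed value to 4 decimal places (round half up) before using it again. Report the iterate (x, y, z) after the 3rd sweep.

(1.2683, 1.3521, -0.4908)

Iteration 1:
  x = (-9 - (1)·0.0000 - (3)·0.0000) / (-7) = 1.2857
  y = (10 - (1.9)·1.2857 - (-2)·0.0000) / (4.9) = 1.5423
  z = (-2 - (-1)·1.2857 - (2)·1.5423) / (7) = -0.5427
Iteration 2:
  x = (-9 - (1)·1.5423 - (3)·-0.5427) / (-7) = 1.2735
  y = (10 - (1.9)·1.2735 - (-2)·-0.5427) / (4.9) = 1.3255
  z = (-2 - (-1)·1.2735 - (2)·1.3255) / (7) = -0.4825
Iteration 3:
  x = (-9 - (1)·1.3255 - (3)·-0.4825) / (-7) = 1.2683
  y = (10 - (1.9)·1.2683 - (-2)·-0.4825) / (4.9) = 1.3521
  z = (-2 - (-1)·1.2683 - (2)·1.3521) / (7) = -0.4908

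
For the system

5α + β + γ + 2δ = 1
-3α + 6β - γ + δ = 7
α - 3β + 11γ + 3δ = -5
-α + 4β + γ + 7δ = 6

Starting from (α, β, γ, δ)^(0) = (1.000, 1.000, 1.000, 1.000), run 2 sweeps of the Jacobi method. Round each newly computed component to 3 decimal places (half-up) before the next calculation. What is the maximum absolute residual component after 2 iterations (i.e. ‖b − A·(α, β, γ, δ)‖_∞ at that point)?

3.693

Iteration 1:
  α = (1 - (1)·1.000 - (1)·1.000 - (2)·1.000) / (5) = -0.600
  β = (7 - (-3)·1.000 - (-1)·1.000 - (1)·1.000) / (6) = 1.667
  γ = (-5 - (1)·1.000 - (-3)·1.000 - (3)·1.000) / (11) = -0.545
  δ = (6 - (-1)·1.000 - (4)·1.000 - (1)·1.000) / (7) = 0.286
Iteration 2:
  α = (1 - (1)·1.667 - (1)·-0.545 - (2)·0.286) / (5) = -0.139
  β = (7 - (-3)·-0.600 - (-1)·-0.545 - (1)·0.286) / (6) = 0.728
  γ = (-5 - (1)·-0.600 - (-3)·1.667 - (3)·0.286) / (11) = -0.023
  δ = (6 - (-1)·-0.600 - (4)·1.667 - (1)·-0.545) / (7) = -0.103
Residual b − A·x = (1.196, 2.295, -2.115, 3.693); ∞-norm = 3.693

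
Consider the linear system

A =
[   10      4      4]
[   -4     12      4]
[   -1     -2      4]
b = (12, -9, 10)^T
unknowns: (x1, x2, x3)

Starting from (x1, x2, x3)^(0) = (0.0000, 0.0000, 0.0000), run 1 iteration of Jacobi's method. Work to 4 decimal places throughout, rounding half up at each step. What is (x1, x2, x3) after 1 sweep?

Iteration 1:
  x1 = (12 - (4)·0.0000 - (4)·0.0000) / (10) = 1.2000
  x2 = (-9 - (-4)·0.0000 - (4)·0.0000) / (12) = -0.7500
  x3 = (10 - (-1)·0.0000 - (-2)·0.0000) / (4) = 2.5000

(1.2000, -0.7500, 2.5000)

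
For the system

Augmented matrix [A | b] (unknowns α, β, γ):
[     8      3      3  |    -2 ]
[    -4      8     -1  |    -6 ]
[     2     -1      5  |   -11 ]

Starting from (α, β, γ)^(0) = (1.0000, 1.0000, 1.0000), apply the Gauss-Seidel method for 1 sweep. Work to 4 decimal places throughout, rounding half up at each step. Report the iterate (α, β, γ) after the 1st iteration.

Iteration 1:
  α = (-2 - (3)·1.0000 - (3)·1.0000) / (8) = -1.0000
  β = (-6 - (-4)·-1.0000 - (-1)·1.0000) / (8) = -1.1250
  γ = (-11 - (2)·-1.0000 - (-1)·-1.1250) / (5) = -2.0250

(-1.0000, -1.1250, -2.0250)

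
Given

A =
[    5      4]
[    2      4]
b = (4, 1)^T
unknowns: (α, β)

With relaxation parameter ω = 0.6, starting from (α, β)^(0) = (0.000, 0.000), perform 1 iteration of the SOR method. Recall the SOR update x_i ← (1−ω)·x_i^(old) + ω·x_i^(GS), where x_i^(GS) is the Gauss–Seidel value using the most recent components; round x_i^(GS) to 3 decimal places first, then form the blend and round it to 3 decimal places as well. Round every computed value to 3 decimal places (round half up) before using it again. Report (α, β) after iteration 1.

Iteration 1:
  α: GS value = (4 - (4)·0.000) / (5) = 0.800;  α ← (1−ω)·0.000 + ω·0.800 = 0.480
  β: GS value = (1 - (2)·0.480) / (4) = 0.010;  β ← (1−ω)·0.000 + ω·0.010 = 0.006

(0.480, 0.006)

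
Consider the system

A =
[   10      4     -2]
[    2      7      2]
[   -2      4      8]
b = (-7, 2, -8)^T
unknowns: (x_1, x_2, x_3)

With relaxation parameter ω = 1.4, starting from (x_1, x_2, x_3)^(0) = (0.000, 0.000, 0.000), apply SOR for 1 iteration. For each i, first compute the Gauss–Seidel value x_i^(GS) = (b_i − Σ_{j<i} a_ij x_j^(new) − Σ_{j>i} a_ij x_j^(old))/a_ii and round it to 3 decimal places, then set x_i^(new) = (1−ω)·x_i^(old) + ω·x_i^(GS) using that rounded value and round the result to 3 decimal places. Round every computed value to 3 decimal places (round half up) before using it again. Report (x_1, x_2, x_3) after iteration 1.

(-0.980, 0.792, -2.297)

Iteration 1:
  x_1: GS value = (-7 - (4)·0.000 - (-2)·0.000) / (10) = -0.700;  x_1 ← (1−ω)·0.000 + ω·-0.700 = -0.980
  x_2: GS value = (2 - (2)·-0.980 - (2)·0.000) / (7) = 0.566;  x_2 ← (1−ω)·0.000 + ω·0.566 = 0.792
  x_3: GS value = (-8 - (-2)·-0.980 - (4)·0.792) / (8) = -1.641;  x_3 ← (1−ω)·0.000 + ω·-1.641 = -2.297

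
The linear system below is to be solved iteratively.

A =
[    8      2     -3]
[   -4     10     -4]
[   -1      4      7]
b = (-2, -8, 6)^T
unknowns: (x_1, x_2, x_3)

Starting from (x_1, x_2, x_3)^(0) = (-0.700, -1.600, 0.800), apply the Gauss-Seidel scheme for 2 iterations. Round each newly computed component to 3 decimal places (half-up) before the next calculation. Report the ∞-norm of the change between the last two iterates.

0.215

Iteration 1:
  x_1 = (-2 - (2)·-1.600 - (-3)·0.800) / (8) = 0.450
  x_2 = (-8 - (-4)·0.450 - (-4)·0.800) / (10) = -0.300
  x_3 = (6 - (-1)·0.450 - (4)·-0.300) / (7) = 1.093
Iteration 2:
  x_1 = (-2 - (2)·-0.300 - (-3)·1.093) / (8) = 0.235
  x_2 = (-8 - (-4)·0.235 - (-4)·1.093) / (10) = -0.269
  x_3 = (6 - (-1)·0.235 - (4)·-0.269) / (7) = 1.044
Change: (-0.215, 0.031, -0.049) → max |·| = 0.215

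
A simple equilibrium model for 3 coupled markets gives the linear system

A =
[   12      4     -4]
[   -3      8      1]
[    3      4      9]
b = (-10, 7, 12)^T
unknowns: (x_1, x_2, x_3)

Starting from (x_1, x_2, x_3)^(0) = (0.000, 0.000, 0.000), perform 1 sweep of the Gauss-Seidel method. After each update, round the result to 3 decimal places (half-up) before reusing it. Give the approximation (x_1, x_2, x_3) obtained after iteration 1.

Iteration 1:
  x_1 = (-10 - (4)·0.000 - (-4)·0.000) / (12) = -0.833
  x_2 = (7 - (-3)·-0.833 - (1)·0.000) / (8) = 0.563
  x_3 = (12 - (3)·-0.833 - (4)·0.563) / (9) = 1.361

(-0.833, 0.563, 1.361)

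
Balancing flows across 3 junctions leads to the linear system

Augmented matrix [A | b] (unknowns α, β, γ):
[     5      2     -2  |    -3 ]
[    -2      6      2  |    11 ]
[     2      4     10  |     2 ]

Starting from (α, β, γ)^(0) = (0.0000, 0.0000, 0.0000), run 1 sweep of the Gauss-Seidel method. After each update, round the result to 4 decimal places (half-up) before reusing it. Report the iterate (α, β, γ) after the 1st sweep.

(-0.6000, 1.6333, -0.3333)

Iteration 1:
  α = (-3 - (2)·0.0000 - (-2)·0.0000) / (5) = -0.6000
  β = (11 - (-2)·-0.6000 - (2)·0.0000) / (6) = 1.6333
  γ = (2 - (2)·-0.6000 - (4)·1.6333) / (10) = -0.3333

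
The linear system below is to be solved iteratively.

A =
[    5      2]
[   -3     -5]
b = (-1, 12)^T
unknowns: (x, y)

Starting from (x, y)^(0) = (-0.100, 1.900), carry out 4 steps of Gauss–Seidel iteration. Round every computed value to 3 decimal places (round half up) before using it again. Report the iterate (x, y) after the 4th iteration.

(0.973, -2.984)

Iteration 1:
  x = (-1 - (2)·1.900) / (5) = -0.960
  y = (12 - (-3)·-0.960) / (-5) = -1.824
Iteration 2:
  x = (-1 - (2)·-1.824) / (5) = 0.530
  y = (12 - (-3)·0.530) / (-5) = -2.718
Iteration 3:
  x = (-1 - (2)·-2.718) / (5) = 0.887
  y = (12 - (-3)·0.887) / (-5) = -2.932
Iteration 4:
  x = (-1 - (2)·-2.932) / (5) = 0.973
  y = (12 - (-3)·0.973) / (-5) = -2.984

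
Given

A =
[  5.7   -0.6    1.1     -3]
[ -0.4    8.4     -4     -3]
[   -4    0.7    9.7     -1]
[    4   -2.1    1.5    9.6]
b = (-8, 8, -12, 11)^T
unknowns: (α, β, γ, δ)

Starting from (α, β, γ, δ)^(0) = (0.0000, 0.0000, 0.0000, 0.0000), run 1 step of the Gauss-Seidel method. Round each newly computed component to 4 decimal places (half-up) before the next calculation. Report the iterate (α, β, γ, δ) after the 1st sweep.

(-1.4035, 0.8855, -1.8798, 2.2180)

Iteration 1:
  α = (-8 - (-0.6)·0.0000 - (1.1)·0.0000 - (-3)·0.0000) / (5.7) = -1.4035
  β = (8 - (-0.4)·-1.4035 - (-4)·0.0000 - (-3)·0.0000) / (8.4) = 0.8855
  γ = (-12 - (-4)·-1.4035 - (0.7)·0.8855 - (-1)·0.0000) / (9.7) = -1.8798
  δ = (11 - (4)·-1.4035 - (-2.1)·0.8855 - (1.5)·-1.8798) / (9.6) = 2.2180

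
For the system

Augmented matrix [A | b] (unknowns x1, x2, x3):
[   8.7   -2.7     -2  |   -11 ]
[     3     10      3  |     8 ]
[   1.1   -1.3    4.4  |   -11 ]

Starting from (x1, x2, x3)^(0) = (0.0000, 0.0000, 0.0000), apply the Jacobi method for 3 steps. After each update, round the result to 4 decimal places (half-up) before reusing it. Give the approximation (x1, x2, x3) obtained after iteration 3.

(-1.1133, 1.8615, -1.5323)

Iteration 1:
  x1 = (-11 - (-2.7)·0.0000 - (-2)·0.0000) / (8.7) = -1.2644
  x2 = (8 - (3)·0.0000 - (3)·0.0000) / (10) = 0.8000
  x3 = (-11 - (1.1)·0.0000 - (-1.3)·0.0000) / (4.4) = -2.5000
Iteration 2:
  x1 = (-11 - (-2.7)·0.8000 - (-2)·-2.5000) / (8.7) = -1.5908
  x2 = (8 - (3)·-1.2644 - (3)·-2.5000) / (10) = 1.9293
  x3 = (-11 - (1.1)·-1.2644 - (-1.3)·0.8000) / (4.4) = -1.9475
Iteration 3:
  x1 = (-11 - (-2.7)·1.9293 - (-2)·-1.9475) / (8.7) = -1.1133
  x2 = (8 - (3)·-1.5908 - (3)·-1.9475) / (10) = 1.8615
  x3 = (-11 - (1.1)·-1.5908 - (-1.3)·1.9293) / (4.4) = -1.5323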